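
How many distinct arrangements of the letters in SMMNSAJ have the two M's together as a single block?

360

Treat the 2 copies of M as a single block. The multiset to arrange is then {MM, A, J, N, S, S}, 6 items in all.
That gives (6)!/(2!) = 360 arrangements.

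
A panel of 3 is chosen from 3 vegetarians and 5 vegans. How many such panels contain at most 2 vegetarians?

55

Split by how many vegetarians are chosen (0 through 2).
Sum: C(3,0)·C(5,3) + C(3,1)·C(5,2) + C(3,2)·C(5,1) = 10 + 30 + 15 = 55.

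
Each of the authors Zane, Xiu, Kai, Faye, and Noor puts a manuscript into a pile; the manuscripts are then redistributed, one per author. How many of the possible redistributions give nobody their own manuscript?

Let Aᵢ be the assignments in which author i gets their own manuscript. We want the size of the complement of A₁∪…∪A_5.
By inclusion–exclusion this is Σ_{j=0}^{5} (−1)^j C(5,j)·(5−j)!.
Computing: 120 − 120 + 60 − 20 + 5 − 1 = 44.

44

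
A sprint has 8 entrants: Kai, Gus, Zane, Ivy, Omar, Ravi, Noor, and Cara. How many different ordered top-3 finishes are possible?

This is an ordered selection of 3 from 8: P(8,3).
That gives 8 × 7 × 6 = 336.

336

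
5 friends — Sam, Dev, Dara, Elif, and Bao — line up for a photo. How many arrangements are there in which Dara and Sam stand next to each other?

Place the 3 others and the Dara-Sam pair as 4 objects in a line; the pair has 2 internal arrangements.
That gives 2 × 4! = 2 × 24 = 48.

48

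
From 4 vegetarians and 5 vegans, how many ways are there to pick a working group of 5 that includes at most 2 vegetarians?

81

Split by how many vegetarians are chosen (0 through 2).
Sum: C(4,0)·C(5,5) + C(4,1)·C(5,4) + C(4,2)·C(5,3) = 1 + 20 + 60 = 81.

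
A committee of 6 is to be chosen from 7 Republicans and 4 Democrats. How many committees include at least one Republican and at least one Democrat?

455

Unrestricted: C(11,6) = 462 ways to pick any 6 of the 11.
Subtract selections that omit an entire group: no Republicans → C(4,6) = 0; no Democrats → C(7,6) = 7.
Both groups omitted at once is impossible, so 462 − 7 = 455.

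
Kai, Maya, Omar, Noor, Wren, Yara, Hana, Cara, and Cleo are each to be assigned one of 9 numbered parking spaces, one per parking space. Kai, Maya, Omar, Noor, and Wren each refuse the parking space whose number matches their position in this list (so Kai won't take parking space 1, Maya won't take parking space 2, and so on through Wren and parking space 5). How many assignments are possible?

Let Aᵢ (for 1 ≤ i ≤ 5) be the placements that put person i in their forbidden parking space. Any j of these fix j positions, leaving (9−j)! ways to fill the rest, and there are C(5,j) ways to pick which j.
By inclusion–exclusion, the number of valid placements is Σ_{j=0}^{5} (−1)^j C(5,j)·(9−j)!.
Computing: 362880 − 201600 + 50400 − 7200 + 600 − 24 = 205056.

205056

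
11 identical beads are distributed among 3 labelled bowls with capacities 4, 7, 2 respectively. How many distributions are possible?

6

Without the upper bounds there are C(13,2) = 78 ways to split 11 among 3 bowls.
Subtract solutions that violate a single cap (substitute x_i' = x_i − (cap_i+1)): x_1 ≥ 5 gives C(8,2) = 28; x_2 ≥ 8 gives C(5,2) = 10; x_3 ≥ 3 gives C(10,2) = 45. Together 83.
Add back pairs where two caps are both exceeded: 0 + 10 + 1 = 11.
By inclusion–exclusion the count is 78 − 83 + 11 = 6.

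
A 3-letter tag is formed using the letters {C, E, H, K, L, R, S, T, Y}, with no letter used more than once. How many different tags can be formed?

504

Choose and order 3 of the 9 symbols: the first letter has 9 options, the next 8, then 7.
9 × 8 × 7 = 504.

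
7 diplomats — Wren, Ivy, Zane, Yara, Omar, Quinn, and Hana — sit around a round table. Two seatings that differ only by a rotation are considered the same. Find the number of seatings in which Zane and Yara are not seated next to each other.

Without the restriction there are (6)! = 720 seatings.
Those with Zane next to Yara: fuse the pair into one unit and seat 6 units around a circle — 2·(5)! = 240.
Subtracting, 720 − 240 = 480.

480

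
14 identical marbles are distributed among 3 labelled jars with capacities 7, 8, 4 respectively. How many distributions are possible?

20

Ignoring the caps, the number of non-negative solutions to x_1+…+x_3 = 14 is C(16,2) = 120.
Subtract solutions that violate a single cap (substitute x_i' = x_i − (cap_i+1)): x_1 ≥ 8 gives C(8,2) = 28; x_2 ≥ 9 gives C(7,2) = 21; x_3 ≥ 5 gives C(11,2) = 55. Together 104.
Add back pairs where two caps are both exceeded: 0 + 3 + 1 = 4.
By inclusion–exclusion the count is 120 − 104 + 4 = 20.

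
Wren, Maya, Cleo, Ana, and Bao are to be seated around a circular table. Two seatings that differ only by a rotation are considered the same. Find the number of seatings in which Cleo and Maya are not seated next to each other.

12

All circular seatings of 5 people number (4)! = 24.
Seatings with Cleo beside Maya: treat them as a block with 2 internal orders, giving 2 × (3)! = 12.
Subtracting, 24 − 12 = 12.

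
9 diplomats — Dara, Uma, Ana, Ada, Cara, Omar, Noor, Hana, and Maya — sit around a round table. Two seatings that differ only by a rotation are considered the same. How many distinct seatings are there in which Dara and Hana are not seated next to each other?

All circular seatings of 9 people number (8)! = 40320.
Seatings with Dara beside Hana: treat them as a block with 2 internal orders, giving 2 × (7)! = 10080.
Subtracting, 40320 − 10080 = 30240.

30240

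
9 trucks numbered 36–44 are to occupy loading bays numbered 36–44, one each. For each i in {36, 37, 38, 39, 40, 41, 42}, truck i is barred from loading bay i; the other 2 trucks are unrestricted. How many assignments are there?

Let Aᵢ (for 36 ≤ i ≤ 42) be the placements that put truck i in its forbidden loading bay. Any j of these fix j positions, leaving (9−j)! ways to fill the rest, and there are C(7,j) ways to pick which j.
By inclusion–exclusion, the number of valid placements is Σ_{j=0}^{7} (−1)^j C(7,j)·(9−j)!.
Computing: 362880 − 282240 + 105840 − 25200 + 4200 − 504 + 42 − 2 = 165016.

165016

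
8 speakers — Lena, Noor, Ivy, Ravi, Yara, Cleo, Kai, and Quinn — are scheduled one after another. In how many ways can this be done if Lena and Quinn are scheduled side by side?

10080

Glue Lena and Quinn into one block (2 internal orders), leaving 7 units to arrange in a row.
So the count is 2·(7)! = 10080.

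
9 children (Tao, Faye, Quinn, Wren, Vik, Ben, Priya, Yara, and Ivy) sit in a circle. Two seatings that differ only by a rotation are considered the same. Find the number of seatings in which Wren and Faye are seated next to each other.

Glue Wren and Faye into a block (2 internal orders). Seating 8 units around a circle gives (7)! arrangements.
So 2 × (7)! = 2 × 5040 = 10080.

10080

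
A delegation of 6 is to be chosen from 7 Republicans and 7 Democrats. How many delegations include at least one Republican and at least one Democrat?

2989

Unrestricted: C(14,6) = 3003 ways to pick any 6 of the 14.
Subtract selections that omit an entire group: no Republicans → C(7,6) = 7; no Democrats → C(7,6) = 7.
Both groups omitted at once is impossible, so 3003 − 14 = 2989.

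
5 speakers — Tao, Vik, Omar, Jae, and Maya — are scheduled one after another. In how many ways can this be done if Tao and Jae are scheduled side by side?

Glue Tao and Jae into one block (2 internal orders), leaving 4 units to arrange in a row.
That gives 2 × 4! = 2 × 24 = 48.

48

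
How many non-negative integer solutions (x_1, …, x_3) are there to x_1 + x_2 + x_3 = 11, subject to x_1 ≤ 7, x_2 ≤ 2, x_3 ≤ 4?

6

By stars and bars, unrestricted non-negative solutions to x_1+…+x_3 = 11 number C(11+2,2) = 78.
Subtract solutions that violate a single cap (substitute x_i' = x_i − (cap_i+1)): x_1 ≥ 8 gives C(5,2) = 10; x_2 ≥ 3 gives C(10,2) = 45; x_3 ≥ 5 gives C(8,2) = 28. Together 83.
Add back pairs where two caps are both exceeded: 1 + 0 + 10 = 11.
By inclusion–exclusion the count is 78 − 83 + 11 = 6.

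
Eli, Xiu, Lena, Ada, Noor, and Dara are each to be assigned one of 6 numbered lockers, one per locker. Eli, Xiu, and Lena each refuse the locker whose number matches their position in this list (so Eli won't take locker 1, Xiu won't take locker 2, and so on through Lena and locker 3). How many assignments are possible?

426

Let Aᵢ (for i ∈ {1, 2, 3}) be the placements that put person i in their forbidden locker. Any j of these fix j positions, leaving (6−j)! ways to fill the rest, and there are C(3,j) ways to pick which j.
By inclusion–exclusion, the number of valid placements is Σ_{j=0}^{3} (−1)^j C(3,j)·(6−j)!.
Computing: 720 − 360 + 72 − 6 = 426.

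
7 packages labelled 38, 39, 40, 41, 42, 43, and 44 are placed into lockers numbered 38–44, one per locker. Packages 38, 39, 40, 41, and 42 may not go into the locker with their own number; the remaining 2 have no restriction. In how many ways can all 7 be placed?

2428

Let Aᵢ (for 38 ≤ i ≤ 42) be the placements that put package i in its forbidden locker. Any j of these fix j positions, leaving (7−j)! ways to fill the rest, and there are C(5,j) ways to pick which j.
By inclusion–exclusion, the number of valid placements is Σ_{j=0}^{5} (−1)^j C(5,j)·(7−j)!.
Computing: 5040 − 3600 + 1200 − 240 + 30 − 2 = 2428.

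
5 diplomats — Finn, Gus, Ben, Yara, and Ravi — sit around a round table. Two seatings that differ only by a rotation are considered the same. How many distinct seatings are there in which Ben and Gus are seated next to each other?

12

Treat {Ben, Gus} as one unit (2 internal orders) and seat the resulting 4 units around the table: (3)! circular arrangements.
So 2 × (3)! = 2 × 6 = 12.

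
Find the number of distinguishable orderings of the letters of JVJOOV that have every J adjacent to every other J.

Treat the 2 copies of J as a single block. The multiset to arrange is then {JJ, O, O, V, V}, 5 items in all.
That gives (5)!/(2!·2!) = 30 arrangements.

30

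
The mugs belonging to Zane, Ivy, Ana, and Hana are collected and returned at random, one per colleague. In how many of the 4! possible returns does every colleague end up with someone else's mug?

9

This is the derangement count D_4: permutations of 4 items with no fixed point.
By inclusion–exclusion this is Σ_{j=0}^{4} (−1)^j C(4,j)·(4−j)!.
Computing: 24 − 24 + 12 − 4 + 1 = 9.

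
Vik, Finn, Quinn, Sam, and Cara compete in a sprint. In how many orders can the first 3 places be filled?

60

There are 5 choices for 1st place, 4 for 2nd, and 3 for 3rd.
That gives 5 × 4 × 3 = 60.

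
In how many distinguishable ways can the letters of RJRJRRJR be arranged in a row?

56

Letter multiplicities in RJRJRRJR: J×3, R×5.
So there are 8! / (5!·3!) = 56 distinguishable arrangements.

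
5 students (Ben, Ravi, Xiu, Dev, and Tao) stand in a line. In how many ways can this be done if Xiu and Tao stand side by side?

48

Treat {Xiu, Tao} as a single unit. There are 4 units to order, and the pair itself can be ordered 2 ways.
So the count is 2·(4)! = 48.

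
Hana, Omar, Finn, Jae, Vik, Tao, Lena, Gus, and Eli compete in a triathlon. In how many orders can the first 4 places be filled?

There are 9 choices for 1st place, 8 for 2nd, and so on down to 6 for position 4.
That gives 9 × 8 × 7 × 6 = 3024.

3024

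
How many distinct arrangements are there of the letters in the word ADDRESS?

1260

The 7 letters of ADDRESS have repeats: D appearing twice and S appearing twice.
The number of distinct arrangements is 7!/(2!·2!) = 5040/4 = 1260.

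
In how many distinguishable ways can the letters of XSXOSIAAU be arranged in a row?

XSXOSIAAU has 9 letters with A appearing twice, S appearing twice, and X appearing twice.
So there are 9! / (2!·2!·2!) = 45360 distinguishable arrangements.

45360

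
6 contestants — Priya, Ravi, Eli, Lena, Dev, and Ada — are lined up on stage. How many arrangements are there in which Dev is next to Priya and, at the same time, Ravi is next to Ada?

Treat {Dev,Priya} as one block (2 orders) and {Ravi,Ada} as another (2 orders).
That leaves 4 units to arrange: 2 × 2 × 4! = 4 × 24 = 96.

96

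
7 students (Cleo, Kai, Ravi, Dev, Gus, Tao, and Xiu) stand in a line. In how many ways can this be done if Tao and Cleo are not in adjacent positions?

Of the 7! = 5040 arrangements, those with Tao and Cleo adjacent number 2 × 6! = 1440 (treat the pair as a block with 2 internal orders).
Complementary counting: 5040 − 1440 = 3600.

3600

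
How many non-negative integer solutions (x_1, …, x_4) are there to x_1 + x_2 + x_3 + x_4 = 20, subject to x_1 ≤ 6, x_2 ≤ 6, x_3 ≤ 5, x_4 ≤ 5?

10

By stars and bars, unrestricted non-negative solutions to x_1+…+x_4 = 20 number C(20+3,3) = 1771.
Subtract solutions that violate a single cap (substitute x_i' = x_i − (cap_i+1)): x_1 ≥ 7 gives C(16,3) = 560; x_2 ≥ 7 gives C(16,3) = 560; x_3 ≥ 6 gives C(17,3) = 680; x_4 ≥ 6 gives C(17,3) = 680. Together 2480.
Add back pairs where two caps are both exceeded: 84 + 120 + 120 + 120 + 120 + 165 = 729.
Subtract triples: 1 + 1 + 4 + 4 = 10.
By inclusion–exclusion the count is 1771 − 2480 + 729 − 10 = 10.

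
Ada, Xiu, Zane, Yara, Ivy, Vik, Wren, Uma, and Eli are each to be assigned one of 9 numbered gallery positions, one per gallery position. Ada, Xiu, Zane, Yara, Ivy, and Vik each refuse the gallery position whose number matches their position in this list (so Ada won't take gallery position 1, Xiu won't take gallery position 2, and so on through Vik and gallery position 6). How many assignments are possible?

Let Aᵢ (for 1 ≤ i ≤ 6) be the placements that put person i in their forbidden gallery position. Any j of these fix j positions, leaving (9−j)! ways to fill the rest, and there are C(6,j) ways to pick which j.
By inclusion–exclusion, the number of valid placements is Σ_{j=0}^{6} (−1)^j C(6,j)·(9−j)!.
Computing: 362880 − 241920 + 75600 − 14400 + 1800 − 144 + 6 = 183822.

183822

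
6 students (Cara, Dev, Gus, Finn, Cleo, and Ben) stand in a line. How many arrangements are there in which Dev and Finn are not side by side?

480

There are 6! = 720 arrangements in all. If Dev and Finn are adjacent, merging them into one block gives 2·(5)! = 240 arrangements.
Complementary counting: 720 − 240 = 480.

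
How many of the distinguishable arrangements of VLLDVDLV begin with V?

With the first slot taken by V, it remains to arrange the other 7 letters (LLDVDLV).
Those 7 letters have D appearing twice, L appearing 3 times, and V appearing twice, giving (7)!/(3!·2!·2!) = 210.

210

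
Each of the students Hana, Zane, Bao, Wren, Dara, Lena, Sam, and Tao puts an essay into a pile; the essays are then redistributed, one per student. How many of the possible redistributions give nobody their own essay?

14833

Let Aᵢ be the assignments in which student i gets their own essay. We want the size of the complement of A₁∪…∪A_8.
By inclusion–exclusion this is Σ_{j=0}^{8} (−1)^j C(8,j)·(8−j)!.
Computing: 40320 − 40320 + 20160 − 6720 + 1680 − 336 + 56 − 8 + 1 = 14833.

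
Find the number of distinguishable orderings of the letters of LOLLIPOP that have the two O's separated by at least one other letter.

Total arrangements of LOLLIPOP: 8!/(3!·2!·2!) = 1680.
Arrangements with the O's together: treat OO as one letter, giving (7)!/(3!·2!) = 420.
Subtracting, 1680 − 420 = 1260 arrangements keep the O's apart.

1260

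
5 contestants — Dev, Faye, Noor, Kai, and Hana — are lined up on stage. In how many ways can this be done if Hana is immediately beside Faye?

48

Treat {Hana, Faye} as a single unit. There are 4 units to order, and the pair itself can be ordered 2 ways.
So the count is 2·(4)! = 48.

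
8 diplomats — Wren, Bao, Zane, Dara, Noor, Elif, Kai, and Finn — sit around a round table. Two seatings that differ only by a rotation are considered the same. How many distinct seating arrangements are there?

5040

Seat Wren anywhere (absorbing the rotational symmetry), then permute the other 7: (7)! = 5040.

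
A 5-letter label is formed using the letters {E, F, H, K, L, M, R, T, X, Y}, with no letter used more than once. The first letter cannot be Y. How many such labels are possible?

27216

The first letter has 10−1 = 9 choices (anything except Y).
The remaining 4 letters are filled from the other 9 symbols without repetition: 9 × 8 × 7 × 6 = 3024.
Total: 9 × 3024 = 27216.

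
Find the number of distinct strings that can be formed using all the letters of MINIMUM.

MINIMUM has 7 letters with I appearing twice and M appearing 3 times.
The number of distinct arrangements is 7!/(3!·2!) = 5040/12 = 420.

420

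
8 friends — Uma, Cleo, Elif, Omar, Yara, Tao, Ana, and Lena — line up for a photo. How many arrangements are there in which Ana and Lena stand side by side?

10080

Place the 6 others and the Ana-Lena pair as 7 objects in a line; the pair has 2 internal arrangements.
So the count is 2·(7)! = 10080.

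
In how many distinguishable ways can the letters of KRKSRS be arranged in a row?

The 6 letters of KRKSRS have repeats: K appearing twice, R appearing twice, and S appearing twice.
Dividing 6! = 720 by 2!·2!·2! = 8 for the repeated letters gives 90.

90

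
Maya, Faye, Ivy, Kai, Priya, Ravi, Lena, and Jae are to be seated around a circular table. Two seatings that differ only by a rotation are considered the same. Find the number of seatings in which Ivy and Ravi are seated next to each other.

Treat {Ivy, Ravi} as one unit (2 internal orders) and seat the resulting 7 units around the table: (6)! circular arrangements.
So 2 × (6)! = 2 × 720 = 1440.

1440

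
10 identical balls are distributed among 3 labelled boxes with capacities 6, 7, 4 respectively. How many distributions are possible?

29

By stars and bars, unrestricted non-negative solutions to x_1+…+x_3 = 10 number C(10+2,2) = 66.
Subtract solutions that violate a single cap (substitute x_i' = x_i − (cap_i+1)): x_1 ≥ 7 gives C(5,2) = 10; x_2 ≥ 8 gives C(4,2) = 6; x_3 ≥ 5 gives C(7,2) = 21. Together 37.
No two caps can be exceeded simultaneously, so the pair terms are all 0.
By inclusion–exclusion the count is 66 − 37 + 0 = 29.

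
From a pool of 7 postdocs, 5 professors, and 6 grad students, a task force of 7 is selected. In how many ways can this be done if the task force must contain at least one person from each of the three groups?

28987

Unrestricted: C(18,7) = 31824 ways to pick any 7 of the 18.
Subtract selections that omit an entire group: no postdocs → C(11,7) = 330; no professors → C(13,7) = 1716; no grad students → C(12,7) = 792.
Add back selections omitting two groups (i.e. drawn from a single group): C(7,7) + C(5,7) + C(6,7) = 1.
By inclusion–exclusion: 31824 − 2838 + 1 = 28987.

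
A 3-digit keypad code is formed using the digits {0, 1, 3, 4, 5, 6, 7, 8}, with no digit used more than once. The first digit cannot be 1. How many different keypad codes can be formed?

294

The first digit has 8−1 = 7 choices (anything except 1).
The remaining 2 digits are filled from the other 7 symbols without repetition: 7 × 6 = 42.
Total: 7 × 42 = 294.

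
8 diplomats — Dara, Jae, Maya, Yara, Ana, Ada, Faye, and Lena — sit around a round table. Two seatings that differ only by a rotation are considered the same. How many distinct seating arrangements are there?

5040

Around a circle, 8 distinct people have 8!/8 = (7)! = 5040 rotationally distinct seatings.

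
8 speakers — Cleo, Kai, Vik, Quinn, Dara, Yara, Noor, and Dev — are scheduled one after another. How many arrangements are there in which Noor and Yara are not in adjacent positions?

Of the 8! = 40320 arrangements, those with Noor and Yara adjacent number 2 × 7! = 10080 (treat the pair as a block with 2 internal orders).
So 40320 − 10080 = 30240 arrangements keep them apart.

30240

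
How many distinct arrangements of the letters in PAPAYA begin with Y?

With the first slot taken by Y, it remains to arrange the other 5 letters (PAPAA).
Those 5 letters have A appearing 3 times and P appearing twice, giving (5)!/(3!·2!) = 10.

10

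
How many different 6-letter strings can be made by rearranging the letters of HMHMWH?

60

Letter multiplicities in HMHMWH: H×3, M×2, W×1.
So there are 6! / (3!·2!) = 60 distinguishable arrangements.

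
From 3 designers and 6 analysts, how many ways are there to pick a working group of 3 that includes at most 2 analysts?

Split by how many analysts are chosen (0 through 2).
Sum: C(6,0)·C(3,3) + C(6,1)·C(3,2) + C(6,2)·C(3,1) = 1 + 18 + 45 = 64.

64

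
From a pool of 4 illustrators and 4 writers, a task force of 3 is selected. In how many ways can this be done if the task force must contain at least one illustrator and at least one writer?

48

Unrestricted: C(8,3) = 56 ways to pick any 3 of the 8.
Selections missing a whole group: no illustrators → C(4,3) = 4; no writers → C(4,3) = 4.
Both groups omitted at once is impossible, so 56 − 8 = 48.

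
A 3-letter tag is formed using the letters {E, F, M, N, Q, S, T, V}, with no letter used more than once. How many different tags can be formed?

This is a permutation of 3 out of 8: P(8,3) = 8!/5!.
8 × 7 × 6 = 336.

336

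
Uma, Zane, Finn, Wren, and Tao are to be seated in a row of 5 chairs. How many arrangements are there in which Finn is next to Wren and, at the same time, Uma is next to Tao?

Treat {Finn,Wren} as one block (2 orders) and {Uma,Tao} as another (2 orders).
That leaves 3 units to arrange: 2 × 2 × 3! = 4 × 6 = 24.

24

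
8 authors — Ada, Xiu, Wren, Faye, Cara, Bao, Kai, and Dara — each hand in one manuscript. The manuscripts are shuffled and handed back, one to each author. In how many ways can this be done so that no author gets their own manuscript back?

This is the derangement count D_8: permutations of 8 items with no fixed point.
By inclusion–exclusion this is Σ_{j=0}^{8} (−1)^j C(8,j)·(8−j)!.
Computing: 40320 − 40320 + 20160 − 6720 + 1680 − 336 + 56 − 8 + 1 = 14833.

14833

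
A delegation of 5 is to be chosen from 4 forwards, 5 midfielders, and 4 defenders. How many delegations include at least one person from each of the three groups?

980

Unrestricted: C(13,5) = 1287 ways to pick any 5 of the 13.
Subtract selections that omit an entire group: no forwards → C(9,5) = 126; no midfielders → C(8,5) = 56; no defenders → C(9,5) = 126.
Add back selections omitting two groups (i.e. drawn from a single group): C(4,5) + C(5,5) + C(4,5) = 1.
By inclusion–exclusion: 1287 − 308 + 1 = 980.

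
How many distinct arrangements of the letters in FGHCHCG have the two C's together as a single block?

Treat the 2 copies of C as a single block. The multiset to arrange is then {CC, F, G, G, H, H}, 6 items in all.
That gives (6)!/(2!·2!) = 180 arrangements.

180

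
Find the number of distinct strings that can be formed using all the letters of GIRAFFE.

Letter multiplicities in GIRAFFE: A×1, E×1, F×2, G×1, I×1, R×1.
So there are 7! / (2!) = 2520 distinguishable arrangements.

2520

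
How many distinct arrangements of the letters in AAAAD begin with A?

4

With the first slot taken by A, it remains to arrange the other 4 letters (AAAD).
Those 4 letters have A appearing 3 times, giving (4)!/(3!) = 4.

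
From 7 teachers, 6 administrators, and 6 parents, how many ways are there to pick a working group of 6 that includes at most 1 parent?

9438

Split by how many parents are chosen (0 through 1).
Sum: C(6,0)·C(13,6) + C(6,1)·C(13,5) = 1716 + 7722 = 9438.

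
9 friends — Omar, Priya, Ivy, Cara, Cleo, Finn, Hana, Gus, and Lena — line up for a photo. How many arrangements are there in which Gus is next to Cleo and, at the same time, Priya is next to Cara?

Treat {Gus,Cleo} as one block (2 orders) and {Priya,Cara} as another (2 orders).
That leaves 7 units to arrange: 2 × 2 × 7! = 4 × 5040 = 20160.

20160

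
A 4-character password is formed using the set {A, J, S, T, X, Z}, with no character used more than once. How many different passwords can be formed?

With no repetition, fill the 4 characters in order: 6 choices, then 5, down to 3.
6 × 5 × 4 × 3 = 360.

360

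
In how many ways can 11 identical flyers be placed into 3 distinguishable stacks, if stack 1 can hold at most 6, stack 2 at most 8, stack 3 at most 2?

Ignoring the caps, the number of non-negative solutions to x_1+…+x_3 = 11 is C(13,2) = 78.
Subtract solutions that violate a single cap (substitute x_i' = x_i − (cap_i+1)): x_1 ≥ 7 gives C(6,2) = 15; x_2 ≥ 9 gives C(4,2) = 6; x_3 ≥ 3 gives C(10,2) = 45. Together 66.
Add back pairs where two caps are both exceeded: 0 + 3 + 0 = 3.
By inclusion–exclusion the count is 78 − 66 + 3 = 15.

15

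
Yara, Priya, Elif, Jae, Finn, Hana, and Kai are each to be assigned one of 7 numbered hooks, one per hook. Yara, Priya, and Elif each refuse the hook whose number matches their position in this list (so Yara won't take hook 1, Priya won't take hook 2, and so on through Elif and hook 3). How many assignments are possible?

3216

Let Aᵢ (for i ∈ {1, 2, 3}) be the placements that put person i in their forbidden hook. Any j of these fix j positions, leaving (7−j)! ways to fill the rest, and there are C(3,j) ways to pick which j.
By inclusion–exclusion, the number of valid placements is Σ_{j=0}^{3} (−1)^j C(3,j)·(7−j)!.
Computing: 5040 − 2160 + 360 − 24 = 3216.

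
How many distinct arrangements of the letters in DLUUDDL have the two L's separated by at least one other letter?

150

There are 7!/(3!·2!·2!) = 210 arrangements of DLUUDDL in total.
Arrangements with the L's together: treat LL as one letter, giving (6)!/(3!·2!) = 60.
Subtracting, 210 − 60 = 150 arrangements keep the L's apart.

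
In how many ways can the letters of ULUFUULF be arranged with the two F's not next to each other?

315

There are 8!/(4!·2!·2!) = 420 arrangements of ULUFUULF in total.
If the two F's are adjacent, glue them into one block, leaving 7 items to arrange: (7)!/(4!·2!) = 105 ways.
Hence 420 − 105 = 315.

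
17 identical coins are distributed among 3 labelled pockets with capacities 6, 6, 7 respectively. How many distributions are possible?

6

Ignoring the caps, the number of non-negative solutions to x_1+…+x_3 = 17 is C(19,2) = 171.
Subtract solutions that violate a single cap (substitute x_i' = x_i − (cap_i+1)): x_1 ≥ 7 gives C(12,2) = 66; x_2 ≥ 7 gives C(12,2) = 66; x_3 ≥ 8 gives C(11,2) = 55. Together 187.
Add back pairs where two caps are both exceeded: 10 + 6 + 6 = 22.
By inclusion–exclusion the count is 171 − 187 + 22 = 6.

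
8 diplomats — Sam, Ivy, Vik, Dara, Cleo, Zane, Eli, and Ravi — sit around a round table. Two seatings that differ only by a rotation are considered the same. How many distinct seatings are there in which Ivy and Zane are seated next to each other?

Glue Ivy and Zane into a block (2 internal orders). Seating 7 units around a circle gives (6)! arrangements.
So 2 × (6)! = 2 × 720 = 1440.

1440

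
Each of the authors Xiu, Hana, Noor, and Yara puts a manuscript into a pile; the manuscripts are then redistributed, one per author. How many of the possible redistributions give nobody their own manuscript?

Count assignments avoiding every fixed point. For any j of the 4 authors fixed to their own manuscript, the other 4−j can be arranged in (4−j)! ways.
By inclusion–exclusion this is Σ_{j=0}^{4} (−1)^j C(4,j)·(4−j)!.
Computing: 24 − 24 + 12 − 4 + 1 = 9.

9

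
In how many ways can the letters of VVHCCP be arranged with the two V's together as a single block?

Treat the 2 copies of V as a single block. The multiset to arrange is then {VV, C, C, H, P}, 5 items in all.
That gives (5)!/(2!) = 60 arrangements.

60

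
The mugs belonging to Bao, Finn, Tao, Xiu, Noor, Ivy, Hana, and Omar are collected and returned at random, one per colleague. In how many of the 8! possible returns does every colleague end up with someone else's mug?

14833

This is the derangement count D_8: permutations of 8 items with no fixed point.
By inclusion–exclusion this is Σ_{j=0}^{8} (−1)^j C(8,j)·(8−j)!.
Computing: 40320 − 40320 + 20160 − 6720 + 1680 − 336 + 56 − 8 + 1 = 14833.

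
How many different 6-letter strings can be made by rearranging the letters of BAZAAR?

120

BAZAAR has 6 letters with A appearing 3 times.
Dividing 6! = 720 by 3! = 6 for the repeated letters gives 120.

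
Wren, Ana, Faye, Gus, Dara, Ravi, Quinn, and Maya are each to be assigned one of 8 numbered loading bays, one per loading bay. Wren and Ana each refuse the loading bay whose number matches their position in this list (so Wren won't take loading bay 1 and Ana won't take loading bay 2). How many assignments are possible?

30960

Let Aᵢ (for i ∈ {1, 2}) be the placements that put person i in their forbidden loading bay. Any j of these fix j positions, leaving (8−j)! ways to fill the rest, and there are C(2,j) ways to pick which j.
By inclusion–exclusion, the number of valid placements is Σ_{j=0}^{2} (−1)^j C(2,j)·(8−j)!.
Computing: 40320 − 10080 + 720 = 30960.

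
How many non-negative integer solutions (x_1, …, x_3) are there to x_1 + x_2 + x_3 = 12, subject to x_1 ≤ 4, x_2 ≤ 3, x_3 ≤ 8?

By stars and bars, unrestricted non-negative solutions to x_1+…+x_3 = 12 number C(12+2,2) = 91.
Subtract solutions that violate a single cap (substitute x_i' = x_i − (cap_i+1)): x_1 ≥ 5 gives C(9,2) = 36; x_2 ≥ 4 gives C(10,2) = 45; x_3 ≥ 9 gives C(5,2) = 10. Together 91.
Add back pairs where two caps are both exceeded: 10 + 0 + 0 = 10.
By inclusion–exclusion the count is 91 − 91 + 10 = 10.

10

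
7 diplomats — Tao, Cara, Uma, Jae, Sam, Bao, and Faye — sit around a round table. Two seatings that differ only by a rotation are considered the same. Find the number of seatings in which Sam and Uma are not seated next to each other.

480

Without the restriction there are (6)! = 720 seatings.
Seatings with Sam beside Uma: treat them as a block with 2 internal orders, giving 2 × (5)! = 240.
Subtracting, 720 − 240 = 480.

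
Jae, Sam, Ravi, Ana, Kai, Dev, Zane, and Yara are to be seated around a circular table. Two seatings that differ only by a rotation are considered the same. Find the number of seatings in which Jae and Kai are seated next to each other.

1440

Treat {Jae, Kai} as one unit (2 internal orders) and seat the resulting 7 units around the table: (6)! circular arrangements.
So 2 × (6)! = 2 × 720 = 1440.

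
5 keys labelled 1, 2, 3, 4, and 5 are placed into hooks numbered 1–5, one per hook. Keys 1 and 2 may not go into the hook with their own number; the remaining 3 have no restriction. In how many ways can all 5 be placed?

Let Aᵢ (for i ∈ {1, 2}) be the placements that put key i in its forbidden hook. Any j of these fix j positions, leaving (5−j)! ways to fill the rest, and there are C(2,j) ways to pick which j.
By inclusion–exclusion, the number of valid placements is Σ_{j=0}^{2} (−1)^j C(2,j)·(5−j)!.
Computing: 120 − 48 + 6 = 78.

78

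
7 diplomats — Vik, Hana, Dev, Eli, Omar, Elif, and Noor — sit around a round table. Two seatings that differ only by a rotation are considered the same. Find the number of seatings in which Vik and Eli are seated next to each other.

Treat {Vik, Eli} as one unit (2 internal orders) and seat the resulting 6 units around the table: (5)! circular arrangements.
So 2 × (5)! = 2 × 120 = 240.

240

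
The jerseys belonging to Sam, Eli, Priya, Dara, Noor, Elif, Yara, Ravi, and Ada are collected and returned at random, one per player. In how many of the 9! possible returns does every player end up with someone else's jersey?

Let Aᵢ be the assignments in which player i gets their old jersey. We want the size of the complement of A₁∪…∪A_9.
By inclusion–exclusion this is Σ_{j=0}^{9} (−1)^j C(9,j)·(9−j)!.
Computing: 362880 − 362880 + 181440 − 60480 + 15120 − 3024 + 504 − 72 + 9 − 1 = 133496.

133496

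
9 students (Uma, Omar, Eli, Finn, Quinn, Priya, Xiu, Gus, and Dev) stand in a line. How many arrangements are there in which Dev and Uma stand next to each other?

Treat {Dev, Uma} as a single unit. There are 8 units to order, and the pair itself can be ordered 2 ways.
So the count is 2·(8)! = 80640.

80640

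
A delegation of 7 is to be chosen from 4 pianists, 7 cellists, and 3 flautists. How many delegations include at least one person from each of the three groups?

2982

Total 7-person selections from all 14: C(14,7) = 3432.
Subtract selections that omit an entire group: no pianists → C(10,7) = 120; no cellists → C(7,7) = 1; no flautists → C(11,7) = 330.
Add back selections omitting two groups (i.e. drawn from a single group): C(4,7) + C(7,7) + C(3,7) = 1.
By inclusion–exclusion: 3432 − 451 + 1 = 2982.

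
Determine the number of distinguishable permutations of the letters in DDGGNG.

Letter multiplicities in DDGGNG: D×2, G×3, N×1.
Dividing 6! = 720 by 3!·2! = 12 for the repeated letters gives 60.

60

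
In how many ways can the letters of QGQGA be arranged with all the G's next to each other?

12

Treat the 2 copies of G as a single block. The multiset to arrange is then {GG, A, Q, Q}, 4 items in all.
That gives (4)!/(2!) = 12 arrangements.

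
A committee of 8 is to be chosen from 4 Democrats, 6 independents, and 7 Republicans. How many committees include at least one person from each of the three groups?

22813

With no constraint there are C(17,8) = 24310 possible selections.
Selections missing a whole group: no Democrats → C(13,8) = 1287; no independents → C(11,8) = 165; no Republicans → C(10,8) = 45.
Add back selections omitting two groups (i.e. drawn from a single group): C(4,8) + C(6,8) + C(7,8) = 0.
By inclusion–exclusion: 24310 − 1497 + 0 = 22813.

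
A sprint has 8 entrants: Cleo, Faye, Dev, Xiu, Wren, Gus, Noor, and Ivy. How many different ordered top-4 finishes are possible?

1680

There are 8 choices for 1st place, 7 for 2nd, and so on down to 5 for position 4.
That gives 8 × 7 × 6 × 5 = 1680.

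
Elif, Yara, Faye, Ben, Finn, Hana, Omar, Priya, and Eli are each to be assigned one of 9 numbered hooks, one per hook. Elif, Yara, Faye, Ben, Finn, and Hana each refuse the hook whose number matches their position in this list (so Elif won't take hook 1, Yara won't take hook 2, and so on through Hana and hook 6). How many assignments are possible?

183822

Let Aᵢ (for 1 ≤ i ≤ 6) be the placements that put person i in their forbidden hook. Any j of these fix j positions, leaving (9−j)! ways to fill the rest, and there are C(6,j) ways to pick which j.
By inclusion–exclusion, the number of valid placements is Σ_{j=0}^{6} (−1)^j C(6,j)·(9−j)!.
Computing: 362880 − 241920 + 75600 − 14400 + 1800 − 144 + 6 = 183822.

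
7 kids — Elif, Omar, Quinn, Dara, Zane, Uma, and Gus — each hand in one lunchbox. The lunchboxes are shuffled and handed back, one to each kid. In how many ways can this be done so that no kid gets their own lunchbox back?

Count assignments avoiding every fixed point. For any j of the 7 kids fixed to their own lunchbox, the other 7−j can be arranged in (7−j)! ways.
By inclusion–exclusion this is Σ_{j=0}^{7} (−1)^j C(7,j)·(7−j)!.
Computing: 5040 − 5040 + 2520 − 840 + 210 − 42 + 7 − 1 = 1854.

1854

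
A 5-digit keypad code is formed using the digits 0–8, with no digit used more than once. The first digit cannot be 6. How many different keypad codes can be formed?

13440

The first digit has 9−1 = 8 choices (anything except 6).
The remaining 4 digits are filled from the other 8 symbols without repetition: 8 × 7 × 6 × 5 = 1680.
Total: 8 × 1680 = 13440.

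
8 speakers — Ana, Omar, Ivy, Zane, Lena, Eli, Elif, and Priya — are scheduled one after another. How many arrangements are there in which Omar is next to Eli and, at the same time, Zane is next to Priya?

Treat {Omar,Eli} as one block (2 orders) and {Zane,Priya} as another (2 orders).
That leaves 6 units to arrange: 2 × 2 × 6! = 4 × 720 = 2880.

2880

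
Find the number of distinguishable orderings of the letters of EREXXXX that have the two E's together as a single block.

Treat the 2 copies of E as a single block. The multiset to arrange is then {EE, R, X, X, X, X}, 6 items in all.
That gives (6)!/(4!) = 30 arrangements.

30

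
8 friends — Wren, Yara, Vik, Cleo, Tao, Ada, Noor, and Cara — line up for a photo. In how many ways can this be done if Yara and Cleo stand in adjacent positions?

10080

Glue Yara and Cleo into one block (2 internal orders), leaving 7 units to arrange in a row.
That gives 2 × 7! = 2 × 5040 = 10080.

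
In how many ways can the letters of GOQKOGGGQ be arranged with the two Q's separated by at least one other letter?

There are 9!/(4!·2!·2!) = 3780 arrangements of GOQKOGGGQ in total.
Arrangements with the Q's together: treat QQ as one letter, giving (8)!/(4!·2!) = 840.
Hence 3780 − 840 = 2940.

2940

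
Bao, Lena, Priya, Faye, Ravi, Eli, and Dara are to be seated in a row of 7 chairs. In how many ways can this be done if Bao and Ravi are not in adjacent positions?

There are 7! = 5040 arrangements in all. If Bao and Ravi are adjacent, merging them into one block gives 2·(6)! = 1440 arrangements.
So 5040 − 1440 = 3600 arrangements keep them apart.

3600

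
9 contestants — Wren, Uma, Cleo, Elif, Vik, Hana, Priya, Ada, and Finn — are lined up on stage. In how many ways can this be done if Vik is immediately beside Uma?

Place the 7 others and the Vik-Uma pair as 8 objects in a line; the pair has 2 internal arrangements.
So the count is 2·(8)! = 80640.

80640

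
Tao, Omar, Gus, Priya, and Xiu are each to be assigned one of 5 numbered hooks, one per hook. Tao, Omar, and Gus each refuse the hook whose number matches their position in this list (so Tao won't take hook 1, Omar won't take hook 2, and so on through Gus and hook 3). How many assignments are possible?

64

Let Aᵢ (for i ∈ {1, 2, 3}) be the placements that put person i in their forbidden hook. Any j of these fix j positions, leaving (5−j)! ways to fill the rest, and there are C(3,j) ways to pick which j.
By inclusion–exclusion, the number of valid placements is Σ_{j=0}^{3} (−1)^j C(3,j)·(5−j)!.
Computing: 120 − 72 + 18 − 2 = 64.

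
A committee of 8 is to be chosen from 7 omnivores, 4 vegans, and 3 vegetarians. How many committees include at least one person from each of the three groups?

Unrestricted: C(14,8) = 3003 ways to pick any 8 of the 14.
Selections missing a whole group: no omnivores → C(7,8) = 0; no vegans → C(10,8) = 45; no vegetarians → C(11,8) = 165.
Add back selections omitting two groups (i.e. drawn from a single group): C(7,8) + C(4,8) + C(3,8) = 0.
By inclusion–exclusion: 3003 − 210 + 0 = 2793.

2793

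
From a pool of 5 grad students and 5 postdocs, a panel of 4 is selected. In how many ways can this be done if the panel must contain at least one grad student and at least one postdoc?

200

Total 4-person selections from all 10: C(10,4) = 210.
Subtract selections that omit an entire group: no grad students → C(5,4) = 5; no postdocs → C(5,4) = 5.
Both groups omitted at once is impossible, so 210 − 10 = 200.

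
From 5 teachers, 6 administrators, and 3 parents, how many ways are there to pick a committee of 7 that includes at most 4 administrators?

Split by how many administrators are chosen (0 through 4).
Sum: C(6,0)·C(8,7) + C(6,1)·C(8,6) + C(6,2)·C(8,5) + C(6,3)·C(8,4) + C(6,4)·C(8,3) = 8 + 168 + 840 + 1400 + 840 = 3256.

3256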